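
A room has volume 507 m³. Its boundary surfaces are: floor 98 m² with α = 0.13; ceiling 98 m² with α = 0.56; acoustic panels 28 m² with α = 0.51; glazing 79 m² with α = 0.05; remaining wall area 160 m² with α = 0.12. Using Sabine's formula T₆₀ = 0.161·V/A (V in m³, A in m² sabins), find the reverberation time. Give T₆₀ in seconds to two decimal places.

A = Σ Sᵢαᵢ = 98·0.13 + 98·0.56 + 28·0.51 + 79·0.05 + 160·0.12 = 105.05 m².
T₆₀ = 0.161·V/A = 0.161·507/105.05 = 0.777 s.

0.78 s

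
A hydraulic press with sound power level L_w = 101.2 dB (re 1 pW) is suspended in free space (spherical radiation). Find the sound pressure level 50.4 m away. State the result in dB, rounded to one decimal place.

The power spreads over a sphere of area 4π·r², so L_p = L_w − 10·log₁₀(4π·r²).
4π·r² = 3.192e+04 m², 10·log₁₀ of that is 45.041 dB.
L_p = 101.2 − 45.041 = 56.16 dB.

56.2 dB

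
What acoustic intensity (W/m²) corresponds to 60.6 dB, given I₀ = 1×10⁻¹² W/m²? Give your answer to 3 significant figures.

1.15e-06 W/m²

L = 10·log₁₀(I/I₀) ⇒ I = I₀·10^(L/10) = 10⁻¹² × 10^6.06.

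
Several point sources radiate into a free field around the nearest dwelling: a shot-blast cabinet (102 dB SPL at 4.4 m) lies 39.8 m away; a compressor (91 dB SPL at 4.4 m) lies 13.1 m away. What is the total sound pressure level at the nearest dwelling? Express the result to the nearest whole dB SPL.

Apply inverse-square spreading to bring every level to the receiver, then sum 10^(L/10).
shot-blast cabinet: 102 − 20·log₁₀(39.8/4.4) = 102 − 19.13 = 82.87 dB SPL.
compressor: 91 − 20·log₁₀(13.1/4.4) = 91 − 9.48 = 81.52 dB SPL.
Σ 10^(L/10) = 3.357e+08 → L_total = 10·log₁₀(3.357e+08) = 85.26 dB SPL.

85 dB SPL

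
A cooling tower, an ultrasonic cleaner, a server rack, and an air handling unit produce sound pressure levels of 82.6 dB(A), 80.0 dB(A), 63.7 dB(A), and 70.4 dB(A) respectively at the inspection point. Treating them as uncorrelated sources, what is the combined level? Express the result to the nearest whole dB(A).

For uncorrelated sources the intensities add, so convert each level to linear form, sum, and take 10·log₁₀ of the total.
Σ 10^(L/10) = 10^(82.6/10) + 10^(80.0/10) + 10^(63.7/10) + 10^(70.4/10) = 2.953e+08.
L_total = 10·log₁₀(2.953e+08) = 84.70 dB(A).

85 dB(A)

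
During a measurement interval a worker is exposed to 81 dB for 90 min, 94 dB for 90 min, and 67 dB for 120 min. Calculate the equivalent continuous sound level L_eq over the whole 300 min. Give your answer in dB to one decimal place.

Weight each interval's intensity by its duration and average over T = 300 min:
Σ tᵢ·10^(Lᵢ/10) = 90·10^(81/10) + 90·10^(94/10) + 120·10^(67/10) = 2.380e+11.
L_eq = 10·log₁₀(2.380e+11/300) = 88.99 dB.

89.0 dB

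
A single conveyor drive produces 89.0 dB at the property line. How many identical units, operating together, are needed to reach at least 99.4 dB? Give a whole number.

Need L₁ + 10·log₁₀ N ≥ 99.4, i.e. log₁₀ N ≥ 1.04.
N ≥ 10^(10.4/10) = 10.965, so N = 11.

11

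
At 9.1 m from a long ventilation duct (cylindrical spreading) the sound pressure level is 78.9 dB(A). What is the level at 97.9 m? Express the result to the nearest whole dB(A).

69 dB(A)

Line-source attenuation: ΔL = 10·log₁₀(r₂/r₁) = 10·log₁₀(97.9/9.1) = 10.317 dB.
L₂ = 78.9 − 10·log₁₀(97.9/9.1) = 78.9 − 10.317 = 68.58 dB(A).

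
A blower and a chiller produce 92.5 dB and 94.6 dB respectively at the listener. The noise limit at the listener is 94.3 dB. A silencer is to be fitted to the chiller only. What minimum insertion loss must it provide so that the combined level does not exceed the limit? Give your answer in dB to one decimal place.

Fixed contribution from the other source: Σ 10^(L/10) = 10^(92.5/10) = 1.778e+09 (92.50 dB).
The limit corresponds to 10^(94.3/10) = 2.692e+09; subtracting the fixed part leaves 9.133e+08 for the chiller, i.e. 89.61 dB.
So the chiller must be reduced from 94.6 to 89.61 dB: IL = 4.99 dB.

5.0 dB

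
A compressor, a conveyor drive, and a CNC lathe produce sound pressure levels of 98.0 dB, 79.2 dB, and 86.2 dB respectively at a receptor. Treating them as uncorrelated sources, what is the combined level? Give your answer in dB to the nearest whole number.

98 dB

For uncorrelated sources the intensities add, so convert each level to linear form, sum, and take 10·log₁₀ of the total.
Σ 10^(L/10) = 10^(98.0/10) + 10^(79.2/10) + 10^(86.2/10) = 6.810e+09.
L_total = 10·log₁₀(6.810e+09) = 98.33 dB.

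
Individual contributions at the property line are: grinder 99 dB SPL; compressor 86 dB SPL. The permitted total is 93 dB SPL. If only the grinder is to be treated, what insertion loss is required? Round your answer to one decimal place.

Everything except the grinder sums to 10^(86/10) = 3.981e+08 in linear terms, 86.00 dB SPL.
The limit corresponds to 10^(93/10) = 1.995e+09; subtracting the fixed part leaves 1.597e+09 for the grinder, i.e. 92.03 dB SPL.
So the grinder must be reduced from 99 to 92.03 dB SPL: IL = 6.97 dB.

7.0 dB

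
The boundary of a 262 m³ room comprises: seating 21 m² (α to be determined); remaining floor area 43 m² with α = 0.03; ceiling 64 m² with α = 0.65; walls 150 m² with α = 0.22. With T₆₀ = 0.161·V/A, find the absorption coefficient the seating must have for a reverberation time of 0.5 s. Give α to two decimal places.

From T₆₀ = 0.161·V/A, the target T₆₀ = 0.5 s needs A = 0.161·262/0.5 = 84.36 m².
Absorption from the other surfaces = 43·0.03 + 64·0.65 + 150·0.22 = 75.89 m², so the seating must supply 8.47 m² over 21 m².
α = 8.47/21 = 0.404.

0.40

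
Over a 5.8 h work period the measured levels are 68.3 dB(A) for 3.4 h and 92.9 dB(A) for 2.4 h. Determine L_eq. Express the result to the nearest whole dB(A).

Weight each interval's intensity by its duration and average over T = 5.8 h:
Σ tᵢ·10^(Lᵢ/10) = 3.4·10^(68.3/10) + 2.4·10^(92.9/10) = 4.703e+09.
L_eq = 10·log₁₀(4.703e+09/5.8) = 89.09 dB(A).

89 dB(A)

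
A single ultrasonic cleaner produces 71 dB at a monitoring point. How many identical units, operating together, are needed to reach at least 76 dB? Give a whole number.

The shortfall is 76 − 71 = 5.0 dB, and N units add 10·log₁₀ N, so need 10·log₁₀ N ≥ 5.0.
N ≥ 10^(5.0/10) = 3.162, so N = 4.

4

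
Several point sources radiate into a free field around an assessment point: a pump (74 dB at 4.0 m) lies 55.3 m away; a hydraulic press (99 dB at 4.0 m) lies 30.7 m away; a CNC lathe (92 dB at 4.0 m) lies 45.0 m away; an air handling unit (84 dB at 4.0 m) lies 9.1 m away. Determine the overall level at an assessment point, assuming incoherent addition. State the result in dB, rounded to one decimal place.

Apply inverse-square spreading to bring every level to the receiver, then sum 10^(L/10).
pump: 74 − 20·log₁₀(55.3/4.0) = 74 − 22.81 = 51.19 dB.
hydraulic press: 99 − 20·log₁₀(30.7/4.0) = 99 − 17.70 = 81.30 dB.
CNC lathe: 92 − 20·log₁₀(45.0/4.0) = 92 − 21.02 = 70.98 dB.
air handling unit: 84 − 20·log₁₀(9.1/4.0) = 84 − 7.14 = 76.86 dB.
Σ 10^(L/10) = 1.960e+08 → L_total = 10·log₁₀(1.960e+08) = 82.92 dB.

82.9 dB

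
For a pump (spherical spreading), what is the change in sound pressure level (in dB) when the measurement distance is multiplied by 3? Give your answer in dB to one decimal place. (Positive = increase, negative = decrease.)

-9.5 dB

A point source loses 6 dB per doubling of distance; generally ΔL = −20·log₁₀(r₂/r₁).
ΔL = −20·log₁₀(3) = -9.54 dB.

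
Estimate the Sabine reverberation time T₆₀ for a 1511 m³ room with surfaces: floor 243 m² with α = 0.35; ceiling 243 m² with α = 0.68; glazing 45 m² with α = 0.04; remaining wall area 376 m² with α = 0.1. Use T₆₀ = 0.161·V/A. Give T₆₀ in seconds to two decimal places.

A = Σ Sᵢαᵢ = 243·0.35 + 243·0.68 + 45·0.04 + 376·0.1 = 289.69 m².
T₆₀ = 0.161·V/A = 0.161·1511/289.69 = 0.840 s.

0.84 s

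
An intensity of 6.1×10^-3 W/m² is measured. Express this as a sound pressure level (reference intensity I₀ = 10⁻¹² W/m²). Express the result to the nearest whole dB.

98 dB

I/I₀ = 6.1×10^-3/10⁻¹² = 6.1×10^9, and L = 10·log₁₀(I/I₀).
L = 10·(0.7853 + 9) = 97.85 dB.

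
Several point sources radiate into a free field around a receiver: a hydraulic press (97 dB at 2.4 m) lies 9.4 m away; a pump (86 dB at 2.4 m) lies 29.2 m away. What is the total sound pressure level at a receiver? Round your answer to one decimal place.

Propagate each source to the receiver with L = L_ref − 20·log₁₀(r/r_ref), then add intensities.
hydraulic press: 97 − 20·log₁₀(9.4/2.4) = 97 − 11.86 = 85.14 dB.
pump: 86 − 20·log₁₀(29.2/2.4) = 86 − 21.70 = 64.30 dB.
Σ 10^(L/10) = 3.294e+08 → L_total = 10·log₁₀(3.294e+08) = 85.18 dB.

85.2 dB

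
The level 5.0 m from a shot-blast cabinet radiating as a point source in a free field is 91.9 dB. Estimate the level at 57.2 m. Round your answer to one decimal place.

Point-source attenuation: ΔL = 20·log₁₀(r₂/r₁) = 20·log₁₀(57.2/5.0) = 21.169 dB.
L₂ = 91.9 − 20·log₁₀(57.2/5.0) = 91.9 − 21.169 = 70.73 dB.

70.7 dB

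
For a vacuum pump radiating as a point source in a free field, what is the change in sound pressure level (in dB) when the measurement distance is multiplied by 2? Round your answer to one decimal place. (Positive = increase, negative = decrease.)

-6.0 dB

Point-source spreading: ΔL = −20·log₁₀(r₂/r₁).
ΔL = −20·log₁₀(2) = -6.02 dB.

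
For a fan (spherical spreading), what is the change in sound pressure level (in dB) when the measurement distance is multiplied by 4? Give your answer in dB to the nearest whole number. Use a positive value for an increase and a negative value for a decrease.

Point-source spreading: ΔL = −20·log₁₀(r₂/r₁).
ΔL = −20·log₁₀(4) = -12.04 dB.

-12 dB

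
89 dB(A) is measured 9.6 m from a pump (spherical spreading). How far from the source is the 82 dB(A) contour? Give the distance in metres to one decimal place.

Point-source spreading drops the level by 20·log₁₀(r₂/r₁); inverting, r₂/r₁ = 10^(ΔL/20).
r₂ = 9.6·10^((89−82)/20) = 9.6·10^(7.0/20) = 21.49 m.

21.5 m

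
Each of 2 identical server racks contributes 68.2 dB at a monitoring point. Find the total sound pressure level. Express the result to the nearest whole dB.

N identical incoherent sources raise the level by 10·log₁₀ N.
L_total = 68.2 + 10·log₁₀(2) = 68.2 + 3.010 = 71.21 dB.

71 dB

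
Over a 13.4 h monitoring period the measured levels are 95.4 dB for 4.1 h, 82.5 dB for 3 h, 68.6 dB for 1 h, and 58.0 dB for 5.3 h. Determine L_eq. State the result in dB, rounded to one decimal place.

90.4 dB

Weight each interval's intensity by its duration and average over T = 13.4 h:
Σ tᵢ·10^(Lᵢ/10) = 4.1·10^(95.4/10) + 3·10^(82.5/10) + 1·10^(68.6/10) + 5.3·10^(58.0/10) = 1.476e+10.
L_eq = 10·log₁₀(1.476e+10/13.4) = 90.42 dB.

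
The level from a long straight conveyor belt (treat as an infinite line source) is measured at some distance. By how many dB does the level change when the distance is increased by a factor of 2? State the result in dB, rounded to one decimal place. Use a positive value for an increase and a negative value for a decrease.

-3.0 dB

With cylindrical spreading the level changes by −10·log₁₀(r₂/r₁).
ΔL = −10·log₁₀(2) = -3.01 dB.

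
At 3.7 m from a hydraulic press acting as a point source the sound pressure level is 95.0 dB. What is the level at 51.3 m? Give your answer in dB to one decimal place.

For a point source, L₂ = L₁ − 20·log₁₀(r₂/r₁).
L₂ = 95.0 − 20·log₁₀(51.3/3.7) = 95.0 − 22.838 = 72.16 dB.

72.2 dB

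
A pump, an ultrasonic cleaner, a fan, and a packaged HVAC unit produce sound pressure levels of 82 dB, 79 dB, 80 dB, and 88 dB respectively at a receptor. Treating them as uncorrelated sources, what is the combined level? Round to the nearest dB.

Incoherent sources combine by intensity addition: L_total = 10·log₁₀(Σ 10^(L_i/10)).
Σ 10^(L/10) = 10^(82/10) + 10^(79/10) + 10^(80/10) + 10^(88/10) = 9.689e+08.
L_total = 10·log₁₀(9.689e+08) = 89.86 dB.

90 dB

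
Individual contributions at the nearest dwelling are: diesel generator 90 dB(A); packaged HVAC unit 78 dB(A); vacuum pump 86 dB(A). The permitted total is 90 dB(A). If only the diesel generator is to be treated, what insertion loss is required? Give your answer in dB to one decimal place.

2.7 dB

The untreated sources together contribute 10^(78/10) + 10^(86/10) = 4.612e+08, i.e. 86.64 dB(A).
The limit corresponds to 10^(90/10) = 1.000e+09; subtracting the fixed part leaves 5.388e+08 for the diesel generator, i.e. 87.31 dB(A).
Required insertion loss = 90 − 87.31 = 2.69 dB.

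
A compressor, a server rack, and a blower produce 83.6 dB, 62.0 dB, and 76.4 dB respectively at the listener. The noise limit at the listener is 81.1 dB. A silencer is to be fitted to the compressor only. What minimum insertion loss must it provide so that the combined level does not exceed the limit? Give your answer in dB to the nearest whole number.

Fixed contribution from the other sources: Σ 10^(L/10) = 10^(62.0/10) + 10^(76.4/10) = 4.524e+07 (76.55 dB).
The limit corresponds to 10^(81.1/10) = 1.288e+08; subtracting the fixed part leaves 8.359e+07 for the compressor, i.e. 79.22 dB.
Required insertion loss = 83.6 − 79.22 = 4.38 dB.

4 dB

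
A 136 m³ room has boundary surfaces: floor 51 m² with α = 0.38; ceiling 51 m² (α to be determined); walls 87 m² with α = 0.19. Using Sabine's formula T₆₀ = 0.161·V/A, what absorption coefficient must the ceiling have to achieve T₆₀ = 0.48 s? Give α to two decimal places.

0.19

A = 0.161·V/T₆₀ = 0.161·136/0.48 = 45.62 m² sabins.
Absorption from the other surfaces = 51·0.38 + 87·0.19 = 35.91 m², so the ceiling must supply 9.71 m² over 51 m².
α = 9.71/51 = 0.190.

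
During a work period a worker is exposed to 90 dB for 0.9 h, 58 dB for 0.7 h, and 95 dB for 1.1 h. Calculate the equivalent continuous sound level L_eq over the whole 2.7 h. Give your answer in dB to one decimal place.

L_eq = 10·log₁₀[(1/T)·Σ tᵢ·10^(Lᵢ/10)] with T = 2.7 h.
Σ tᵢ·10^(Lᵢ/10) = 0.9·10^(90/10) + 0.7·10^(58/10) + 1.1·10^(95/10) = 4.379e+09.
L_eq = 10·log₁₀(4.379e+09/2.7) = 92.10 dB.

92.1 dB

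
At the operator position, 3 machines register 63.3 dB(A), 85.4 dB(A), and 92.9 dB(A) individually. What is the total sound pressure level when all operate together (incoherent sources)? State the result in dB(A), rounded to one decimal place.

Incoherent sources combine by intensity addition: L_total = 10·log₁₀(Σ 10^(L_i/10)).
Σ 10^(L/10) = 10^(63.3/10) + 10^(85.4/10) + 10^(92.9/10) = 2.299e+09.
L_total = 10·log₁₀(2.299e+09) = 93.61 dB(A).

93.6 dB(A)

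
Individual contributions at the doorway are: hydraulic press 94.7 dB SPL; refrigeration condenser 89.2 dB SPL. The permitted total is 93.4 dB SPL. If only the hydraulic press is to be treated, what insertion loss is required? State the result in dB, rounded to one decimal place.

3.4 dB

Everything except the hydraulic press sums to 10^(89.2/10) = 8.318e+08 in linear terms, 89.20 dB SPL.
The limit corresponds to 10^(93.4/10) = 2.188e+09; subtracting the fixed part leaves 1.356e+09 for the hydraulic press, i.e. 91.32 dB SPL.
Required insertion loss = 94.7 − 91.32 = 3.38 dB.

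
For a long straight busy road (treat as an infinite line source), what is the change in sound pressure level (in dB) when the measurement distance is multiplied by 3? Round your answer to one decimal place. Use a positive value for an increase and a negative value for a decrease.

-4.8 dB

A line source loses 3 dB per doubling of distance; generally ΔL = −10·log₁₀(r₂/r₁).
ΔL = −10·log₁₀(3) = -4.77 dB.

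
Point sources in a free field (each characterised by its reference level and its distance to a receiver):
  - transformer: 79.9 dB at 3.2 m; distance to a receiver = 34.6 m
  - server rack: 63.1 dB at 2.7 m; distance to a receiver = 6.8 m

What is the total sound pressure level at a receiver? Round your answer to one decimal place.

Apply inverse-square spreading to bring every level to the receiver, then sum 10^(L/10).
transformer: 79.9 − 20·log₁₀(34.6/3.2) = 79.9 − 20.68 = 59.22 dB.
server rack: 63.1 − 20·log₁₀(6.8/2.7) = 63.1 − 8.02 = 55.08 dB.
Σ 10^(L/10) = 1.158e+06 → L_total = 10·log₁₀(1.158e+06) = 60.64 dB.

60.6 dB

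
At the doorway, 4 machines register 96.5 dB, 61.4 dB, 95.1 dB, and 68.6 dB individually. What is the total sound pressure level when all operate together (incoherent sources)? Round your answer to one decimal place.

98.9 dB

Incoherent sources combine by intensity addition: L_total = 10·log₁₀(Σ 10^(L_i/10)).
Σ 10^(L/10) = 10^(96.5/10) + 10^(61.4/10) + 10^(95.1/10) + 10^(68.6/10) = 7.711e+09.
L_total = 10·log₁₀(7.711e+09) = 98.87 dB.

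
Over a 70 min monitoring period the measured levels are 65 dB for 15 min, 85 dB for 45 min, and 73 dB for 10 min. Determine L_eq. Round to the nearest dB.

83 dB

The energy average is taken in the linear domain: L_eq = 10·log₁₀[(Σ tᵢ·10^(Lᵢ/10))/T], T = 70 min.
Σ tᵢ·10^(Lᵢ/10) = 15·10^(65/10) + 45·10^(85/10) + 10·10^(73/10) = 1.448e+10.
L_eq = 10·log₁₀(1.448e+10/70) = 83.16 dB.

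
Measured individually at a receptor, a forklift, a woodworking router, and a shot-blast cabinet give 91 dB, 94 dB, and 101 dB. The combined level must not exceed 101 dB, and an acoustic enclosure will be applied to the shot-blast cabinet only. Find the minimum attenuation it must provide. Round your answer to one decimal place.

1.5 dB

Fixed contribution from the other sources: Σ 10^(L/10) = 10^(91/10) + 10^(94/10) = 3.771e+09 (95.76 dB).
The limit corresponds to 10^(101/10) = 1.259e+10; subtracting the fixed part leaves 8.818e+09 for the shot-blast cabinet, i.e. 99.45 dB.
So the shot-blast cabinet must be reduced from 101 to 99.45 dB: IL = 1.55 dB.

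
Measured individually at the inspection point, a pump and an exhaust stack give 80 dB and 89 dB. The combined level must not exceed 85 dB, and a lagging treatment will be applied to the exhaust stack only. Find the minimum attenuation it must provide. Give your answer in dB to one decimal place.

Everything except the exhaust stack sums to 10^(80/10) = 1.000e+08 in linear terms, 80.00 dB.
To meet 85 dB overall, the treated exhaust stack may contribute at most 10^(85/10) − 1.000e+08 = 2.162e+08, i.e. 83.35 dB.
So the exhaust stack must be reduced from 89 to 83.35 dB: IL = 5.65 dB.

5.7 dB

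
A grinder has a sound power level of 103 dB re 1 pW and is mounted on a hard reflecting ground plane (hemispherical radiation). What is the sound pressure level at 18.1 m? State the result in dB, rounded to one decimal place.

69.9 dB

L_p = L_w − 10·log₁₀(2π·r²) with r = 18.1 m.
2π·r² = 2058 m², 10·log₁₀ of that is 33.135 dB.
L_p = 103 − 33.135 = 69.86 dB.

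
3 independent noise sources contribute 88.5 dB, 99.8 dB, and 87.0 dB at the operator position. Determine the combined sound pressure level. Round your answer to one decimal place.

100.3 dB

Incoherent sources combine by intensity addition: L_total = 10·log₁₀(Σ 10^(L_i/10)).
Σ 10^(L/10) = 10^(88.5/10) + 10^(99.8/10) + 10^(87.0/10) = 1.076e+10.
L_total = 10·log₁₀(1.076e+10) = 100.32 dB.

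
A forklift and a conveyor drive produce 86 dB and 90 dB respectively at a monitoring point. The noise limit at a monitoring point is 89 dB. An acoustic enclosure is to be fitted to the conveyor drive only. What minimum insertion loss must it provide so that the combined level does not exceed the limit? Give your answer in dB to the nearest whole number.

4 dB

The untreated sources together contribute 10^(86/10) = 3.981e+08, i.e. 86.00 dB.
To meet 89 dB overall, the treated conveyor drive may contribute at most 10^(89/10) − 3.981e+08 = 3.962e+08, i.e. 85.98 dB.
So the conveyor drive must be reduced from 90 to 85.98 dB: IL = 4.02 dB.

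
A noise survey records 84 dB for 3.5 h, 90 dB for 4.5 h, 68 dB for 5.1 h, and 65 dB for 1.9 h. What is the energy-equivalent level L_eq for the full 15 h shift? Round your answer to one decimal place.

85.6 dB

Weight each interval's intensity by its duration and average over T = 15 h:
Σ tᵢ·10^(Lᵢ/10) = 3.5·10^(84/10) + 4.5·10^(90/10) + 5.1·10^(68/10) + 1.9·10^(65/10) = 5.417e+09.
L_eq = 10·log₁₀(5.417e+09/15) = 85.58 dB.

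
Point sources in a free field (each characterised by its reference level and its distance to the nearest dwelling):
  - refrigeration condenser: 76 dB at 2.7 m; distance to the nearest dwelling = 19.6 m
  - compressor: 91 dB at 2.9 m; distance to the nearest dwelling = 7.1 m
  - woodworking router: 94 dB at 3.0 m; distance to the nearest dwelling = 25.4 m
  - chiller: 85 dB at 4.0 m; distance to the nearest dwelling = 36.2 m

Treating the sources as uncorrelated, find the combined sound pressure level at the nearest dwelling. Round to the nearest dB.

Apply inverse-square spreading to bring every level to the receiver, then sum 10^(L/10).
refrigeration condenser: 76 − 20·log₁₀(19.6/2.7) = 76 − 17.22 = 58.78 dB.
compressor: 91 − 20·log₁₀(7.1/2.9) = 91 − 7.78 = 83.22 dB.
woodworking router: 94 − 20·log₁₀(25.4/3.0) = 94 − 18.55 = 75.45 dB.
chiller: 85 − 20·log₁₀(36.2/4.0) = 85 − 19.13 = 65.87 dB.
Σ 10^(L/10) = 2.497e+08 → L_total = 10·log₁₀(2.497e+08) = 83.97 dB.

84 dB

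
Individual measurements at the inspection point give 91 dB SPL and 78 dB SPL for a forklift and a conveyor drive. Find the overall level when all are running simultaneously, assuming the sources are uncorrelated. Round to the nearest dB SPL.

Incoherent sources combine by intensity addition: L_total = 10·log₁₀(Σ 10^(L_i/10)).
Σ 10^(L/10) = 10^(91/10) + 10^(78/10) = 1.322e+09.
L_total = 10·log₁₀(1.322e+09) = 91.21 dB SPL.

91 dB SPL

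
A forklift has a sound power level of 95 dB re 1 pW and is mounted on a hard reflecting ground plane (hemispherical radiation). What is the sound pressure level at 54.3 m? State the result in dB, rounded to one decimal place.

52.3 dB

The power spreads over a hemisphere of area 2π·r², so L_p = L_w − 10·log₁₀(2π·r²).
2π·r² = 1.853e+04 m², 10·log₁₀ of that is 42.678 dB.
L_p = 95 − 42.678 = 52.32 dB.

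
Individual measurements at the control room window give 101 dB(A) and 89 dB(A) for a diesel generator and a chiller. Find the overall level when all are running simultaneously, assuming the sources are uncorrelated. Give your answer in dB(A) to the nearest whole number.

For uncorrelated sources the intensities add, so convert each level to linear form, sum, and take 10·log₁₀ of the total.
Σ 10^(L/10) = 10^(101/10) + 10^(89/10) = 1.338e+10.
L_total = 10·log₁₀(1.338e+10) = 101.27 dB(A).

101 dB(A)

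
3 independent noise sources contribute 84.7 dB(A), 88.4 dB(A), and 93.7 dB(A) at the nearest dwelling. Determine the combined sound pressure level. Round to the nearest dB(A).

95 dB(A)

For uncorrelated sources the intensities add, so convert each level to linear form, sum, and take 10·log₁₀ of the total.
Σ 10^(L/10) = 10^(84.7/10) + 10^(88.4/10) + 10^(93.7/10) = 3.331e+09.
L_total = 10·log₁₀(3.331e+09) = 95.23 dB(A).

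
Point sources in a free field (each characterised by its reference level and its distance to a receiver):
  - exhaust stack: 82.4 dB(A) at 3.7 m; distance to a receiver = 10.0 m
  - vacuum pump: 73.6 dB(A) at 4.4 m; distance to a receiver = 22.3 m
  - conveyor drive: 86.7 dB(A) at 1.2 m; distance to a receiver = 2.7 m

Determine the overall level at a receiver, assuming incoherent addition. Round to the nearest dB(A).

81 dB(A)

First find each source's level at the receiver (point-source: −20·log₁₀(r/r_ref)), then combine on an intensity basis.
exhaust stack: 82.4 − 20·log₁₀(10.0/3.7) = 82.4 − 8.64 = 73.76 dB(A).
vacuum pump: 73.6 − 20·log₁₀(22.3/4.4) = 73.6 − 14.10 = 59.50 dB(A).
conveyor drive: 86.7 − 20·log₁₀(2.7/1.2) = 86.7 − 7.04 = 79.66 dB(A).
Σ 10^(L/10) = 1.171e+08 → L_total = 10·log₁₀(1.171e+08) = 80.68 dB(A).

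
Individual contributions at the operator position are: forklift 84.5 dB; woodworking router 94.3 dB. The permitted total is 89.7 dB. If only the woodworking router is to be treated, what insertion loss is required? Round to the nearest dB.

6 dB

Fixed contribution from the other source: Σ 10^(L/10) = 10^(84.5/10) = 2.818e+08 (84.50 dB).
The limit corresponds to 10^(89.7/10) = 9.333e+08; subtracting the fixed part leaves 6.514e+08 for the woodworking router, i.e. 88.14 dB.
Required insertion loss = 94.3 − 88.14 = 6.16 dB.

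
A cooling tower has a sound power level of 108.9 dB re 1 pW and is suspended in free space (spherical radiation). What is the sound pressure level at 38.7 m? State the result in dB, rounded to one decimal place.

The power spreads over a sphere of area 4π·r², so L_p = L_w − 10·log₁₀(4π·r²).
4π·r² = 1.882e+04 m², 10·log₁₀ of that is 42.746 dB.
L_p = 108.9 − 42.746 = 66.15 dB.

66.2 dB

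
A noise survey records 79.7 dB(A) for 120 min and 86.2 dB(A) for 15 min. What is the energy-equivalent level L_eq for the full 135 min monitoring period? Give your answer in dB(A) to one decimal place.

81.1 dB(A)

Weight each interval's intensity by its duration and average over T = 135 min:
Σ tᵢ·10^(Lᵢ/10) = 120·10^(79.7/10) + 15·10^(86.2/10) = 1.745e+10.
L_eq = 10·log₁₀(1.745e+10/135) = 81.12 dB(A).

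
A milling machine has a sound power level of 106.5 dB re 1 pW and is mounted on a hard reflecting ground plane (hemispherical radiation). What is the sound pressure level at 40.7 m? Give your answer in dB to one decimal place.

66.3 dB

Free-field hemispherical radiation: L_p = L_w − 10·log₁₀(2π·r²), r = 40.7 m.
2π·r² = 1.041e+04 m², 10·log₁₀ of that is 40.174 dB.
L_p = 106.5 − 40.174 = 66.33 dB.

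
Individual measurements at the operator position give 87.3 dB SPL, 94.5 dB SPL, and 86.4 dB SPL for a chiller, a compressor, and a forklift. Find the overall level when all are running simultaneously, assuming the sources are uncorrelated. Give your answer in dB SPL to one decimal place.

For uncorrelated sources the intensities add, so convert each level to linear form, sum, and take 10·log₁₀ of the total.
Σ 10^(L/10) = 10^(87.3/10) + 10^(94.5/10) + 10^(86.4/10) = 3.792e+09.
L_total = 10·log₁₀(3.792e+09) = 95.79 dB SPL.

95.8 dB SPL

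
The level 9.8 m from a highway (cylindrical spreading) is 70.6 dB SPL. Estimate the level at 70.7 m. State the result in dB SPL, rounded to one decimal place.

For a line source, L₂ = L₁ − 10·log₁₀(r₂/r₁).
L₂ = 70.6 − 10·log₁₀(70.7/9.8) = 70.6 − 8.582 = 62.02 dB SPL.

62.0 dB SPL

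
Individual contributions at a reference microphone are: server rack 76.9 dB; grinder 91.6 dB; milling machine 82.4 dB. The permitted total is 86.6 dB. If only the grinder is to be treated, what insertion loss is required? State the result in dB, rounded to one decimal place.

Everything except the grinder sums to 10^(76.9/10) + 10^(82.4/10) = 2.228e+08 in linear terms, 83.48 dB.
To meet 86.6 dB overall, the treated grinder may contribute at most 10^(86.6/10) − 2.228e+08 = 2.343e+08, i.e. 83.70 dB.
Required insertion loss = 91.6 − 83.70 = 7.90 dB.

7.9 dB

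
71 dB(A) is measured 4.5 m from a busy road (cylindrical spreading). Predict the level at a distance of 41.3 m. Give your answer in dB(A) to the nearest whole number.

Cylindrical spreading from a line source gives a 10·log₁₀(r₂/r₁) drop.
L₂ = 71 − 10·log₁₀(41.3/4.5) = 71 − 9.627 = 61.37 dB(A).

61 dB(A)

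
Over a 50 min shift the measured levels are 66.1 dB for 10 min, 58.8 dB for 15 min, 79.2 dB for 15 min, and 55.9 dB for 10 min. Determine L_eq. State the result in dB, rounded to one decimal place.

Weight each interval's intensity by its duration and average over T = 50 min:
Σ tᵢ·10^(Lᵢ/10) = 10·10^(66.1/10) + 15·10^(58.8/10) + 15·10^(79.2/10) + 10·10^(55.9/10) = 1.304e+09.
L_eq = 10·log₁₀(1.304e+09/50) = 74.16 dB.

74.2 dB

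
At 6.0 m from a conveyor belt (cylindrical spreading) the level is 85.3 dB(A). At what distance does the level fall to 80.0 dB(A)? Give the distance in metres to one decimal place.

20.3 m

Line-source spreading drops the level by 10·log₁₀(r₂/r₁); inverting, r₂/r₁ = 10^(ΔL/10).
r₂ = 6.0·10^((85.3−80.0)/10) = 6.0·10^(5.3/10) = 20.33 m.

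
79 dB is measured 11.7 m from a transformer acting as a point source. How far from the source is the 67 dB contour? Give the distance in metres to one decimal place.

The 12.0 dB drop corresponds to a distance ratio of 10^(12.0/20) for a point source.
r₂ = 11.7·10^((79−67)/20) = 11.7·10^(12.0/20) = 46.58 m.

46.6 m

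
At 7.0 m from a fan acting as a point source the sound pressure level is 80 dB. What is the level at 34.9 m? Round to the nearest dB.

66 dB

Point-source attenuation: ΔL = 20·log₁₀(r₂/r₁) = 20·log₁₀(34.9/7.0) = 13.955 dB.
L₂ = 80 − 20·log₁₀(34.9/7.0) = 80 − 13.955 = 66.05 dB.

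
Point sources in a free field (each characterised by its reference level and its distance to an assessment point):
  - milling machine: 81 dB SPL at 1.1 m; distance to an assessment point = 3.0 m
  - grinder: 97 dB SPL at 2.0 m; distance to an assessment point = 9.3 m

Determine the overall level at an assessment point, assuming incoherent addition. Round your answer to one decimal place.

84.0 dB SPL

Apply inverse-square spreading to bring every level to the receiver, then sum 10^(L/10).
milling machine: 81 − 20·log₁₀(3.0/1.1) = 81 − 8.71 = 72.29 dB SPL.
grinder: 97 − 20·log₁₀(9.3/2.0) = 97 − 13.35 = 83.65 dB SPL.
Σ 10^(L/10) = 2.487e+08 → L_total = 10·log₁₀(2.487e+08) = 83.96 dB SPL.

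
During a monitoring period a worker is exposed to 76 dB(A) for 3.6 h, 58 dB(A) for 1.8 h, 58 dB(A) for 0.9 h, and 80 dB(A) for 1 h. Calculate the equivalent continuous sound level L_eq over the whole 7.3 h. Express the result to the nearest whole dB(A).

75 dB(A)

L_eq = 10·log₁₀[(1/T)·Σ tᵢ·10^(Lᵢ/10)] with T = 7.3 h.
Σ tᵢ·10^(Lᵢ/10) = 3.6·10^(76/10) + 1.8·10^(58/10) + 0.9·10^(58/10) + 1·10^(80/10) = 2.450e+08.
L_eq = 10·log₁₀(2.450e+08/7.3) = 75.26 dB(A).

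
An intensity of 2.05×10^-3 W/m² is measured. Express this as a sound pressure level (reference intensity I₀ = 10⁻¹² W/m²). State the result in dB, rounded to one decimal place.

L = 10·log₁₀(I/I₀) = 10·log₁₀(2.05×10^-3/10⁻¹²) = 10·log₁₀(2.05×10^9).
L = 10·(0.3118 + 9) = 93.12 dB.

93.1 dB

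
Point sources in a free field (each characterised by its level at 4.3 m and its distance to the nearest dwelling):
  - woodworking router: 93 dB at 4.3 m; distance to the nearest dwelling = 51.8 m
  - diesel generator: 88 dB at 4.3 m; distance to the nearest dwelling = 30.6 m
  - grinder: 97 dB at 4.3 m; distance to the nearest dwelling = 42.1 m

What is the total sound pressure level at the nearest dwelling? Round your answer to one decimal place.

First find each source's level at the receiver (point-source: −20·log₁₀(r/r_ref)), then combine on an intensity basis.
woodworking router: 93 − 20·log₁₀(51.8/4.3) = 93 − 21.62 = 71.38 dB.
diesel generator: 88 − 20·log₁₀(30.6/4.3) = 88 − 17.05 = 70.95 dB.
grinder: 97 − 20·log₁₀(42.1/4.3) = 97 − 19.82 = 77.18 dB.
Σ 10^(L/10) = 7.849e+07 → L_total = 10·log₁₀(7.849e+07) = 78.95 dB.

78.9 dB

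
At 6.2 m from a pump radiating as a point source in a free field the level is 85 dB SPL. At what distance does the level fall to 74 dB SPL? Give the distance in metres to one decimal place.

For a point source L₁ − L₂ = 20·log₁₀(r₂/r₁), so r₂ = r₁·10^((L₁−L₂)/20).
r₂ = 6.2·10^((85−74)/20) = 6.2·10^(11.0/20) = 22.00 m.

22.0 m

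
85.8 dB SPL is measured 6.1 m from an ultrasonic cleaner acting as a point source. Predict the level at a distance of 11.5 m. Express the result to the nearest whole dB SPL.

Spherical spreading from a point source gives a 20·log₁₀(r₂/r₁) drop.
L₂ = 85.8 − 20·log₁₀(11.5/6.1) = 85.8 − 5.507 = 80.29 dB SPL.

80 dB SPL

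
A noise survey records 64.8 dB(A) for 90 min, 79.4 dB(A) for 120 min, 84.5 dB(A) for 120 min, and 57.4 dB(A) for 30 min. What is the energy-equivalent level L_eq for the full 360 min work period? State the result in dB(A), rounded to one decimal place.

Weight each interval's intensity by its duration and average over T = 360 min:
Σ tᵢ·10^(Lᵢ/10) = 90·10^(64.8/10) + 120·10^(79.4/10) + 120·10^(84.5/10) + 30·10^(57.4/10) = 4.456e+10.
L_eq = 10·log₁₀(4.456e+10/360) = 80.93 dB(A).

80.9 dB(A)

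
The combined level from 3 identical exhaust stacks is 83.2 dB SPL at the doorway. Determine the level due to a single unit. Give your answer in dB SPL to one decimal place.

78.4 dB SPL

3 equal contributions raise the level by 10·log₁₀ 3 = 4.771 dB, so each unit alone gives 83.2 − 4.771.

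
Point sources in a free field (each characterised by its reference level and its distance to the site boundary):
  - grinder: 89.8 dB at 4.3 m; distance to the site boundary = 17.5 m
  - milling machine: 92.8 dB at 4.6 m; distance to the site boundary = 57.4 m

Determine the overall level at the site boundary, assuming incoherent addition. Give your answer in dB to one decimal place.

78.4 dB

First find each source's level at the receiver (point-source: −20·log₁₀(r/r_ref)), then combine on an intensity basis.
grinder: 89.8 − 20·log₁₀(17.5/4.3) = 89.8 − 12.19 = 77.61 dB.
milling machine: 92.8 − 20·log₁₀(57.4/4.6) = 92.8 − 21.92 = 70.88 dB.
Σ 10^(L/10) = 6.990e+07 → L_total = 10·log₁₀(6.990e+07) = 78.44 dB.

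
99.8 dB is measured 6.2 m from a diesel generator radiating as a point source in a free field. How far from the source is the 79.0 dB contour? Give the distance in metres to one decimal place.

The 20.8 dB drop corresponds to a distance ratio of 10^(20.8/20) for a point source.
r₂ = 6.2·10^((99.8−79.0)/20) = 6.2·10^(20.8/20) = 67.98 m.

68.0 m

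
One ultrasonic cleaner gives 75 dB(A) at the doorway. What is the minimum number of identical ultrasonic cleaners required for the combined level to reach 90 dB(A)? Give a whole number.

32

The shortfall is 90 − 75 = 15.0 dB, and N units add 10·log₁₀ N, so need 10·log₁₀ N ≥ 15.0.
N ≥ 10^(15.0/10) = 31.623, so N = 32.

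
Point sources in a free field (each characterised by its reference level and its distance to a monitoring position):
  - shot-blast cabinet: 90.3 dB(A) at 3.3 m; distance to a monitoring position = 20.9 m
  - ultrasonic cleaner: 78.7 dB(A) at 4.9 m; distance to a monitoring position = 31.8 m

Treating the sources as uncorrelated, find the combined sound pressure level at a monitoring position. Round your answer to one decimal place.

Propagate each source to the receiver with L = L_ref − 20·log₁₀(r/r_ref), then add intensities.
shot-blast cabinet: 90.3 − 20·log₁₀(20.9/3.3) = 90.3 − 16.03 = 74.27 dB(A).
ultrasonic cleaner: 78.7 − 20·log₁₀(31.8/4.9) = 78.7 − 16.24 = 62.46 dB(A).
Σ 10^(L/10) = 2.847e+07 → L_total = 10·log₁₀(2.847e+07) = 74.54 dB(A).

74.5 dB(A)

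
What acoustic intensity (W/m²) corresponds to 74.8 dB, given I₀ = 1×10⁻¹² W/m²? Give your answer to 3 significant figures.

3.02e-05 W/m²

I = I₀·10^(L/10) = 10⁻¹² × 10^(74.8/10) = 10^(-4.520).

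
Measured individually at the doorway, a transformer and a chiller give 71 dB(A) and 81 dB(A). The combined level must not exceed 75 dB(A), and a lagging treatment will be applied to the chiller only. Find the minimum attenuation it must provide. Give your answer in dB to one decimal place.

8.2 dB

The untreated sources together contribute 10^(71/10) = 1.259e+07, i.e. 71.00 dB(A).
To meet 75 dB(A) overall, the treated chiller may contribute at most 10^(75/10) − 1.259e+07 = 1.903e+07, i.e. 72.80 dB(A).
So the chiller must be reduced from 81 to 72.80 dB(A): IL = 8.20 dB.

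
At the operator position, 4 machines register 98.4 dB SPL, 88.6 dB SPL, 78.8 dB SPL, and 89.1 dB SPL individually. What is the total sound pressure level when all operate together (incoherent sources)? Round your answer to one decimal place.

99.3 dB SPL

Incoherent sources combine by intensity addition: L_total = 10·log₁₀(Σ 10^(L_i/10)).
Σ 10^(L/10) = 10^(98.4/10) + 10^(88.6/10) + 10^(78.8/10) + 10^(89.1/10) = 8.531e+09.
L_total = 10·log₁₀(8.531e+09) = 99.31 dB SPL.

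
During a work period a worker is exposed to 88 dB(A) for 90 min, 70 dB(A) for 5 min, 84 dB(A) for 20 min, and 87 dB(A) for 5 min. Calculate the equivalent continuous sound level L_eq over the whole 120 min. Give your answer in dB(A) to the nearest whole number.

L_eq = 10·log₁₀[(1/T)·Σ tᵢ·10^(Lᵢ/10)] with T = 120 min.
Σ tᵢ·10^(Lᵢ/10) = 90·10^(88/10) + 5·10^(70/10) + 20·10^(84/10) + 5·10^(87/10) = 6.437e+10.
L_eq = 10·log₁₀(6.437e+10/120) = 87.29 dB(A).

87 dB(A)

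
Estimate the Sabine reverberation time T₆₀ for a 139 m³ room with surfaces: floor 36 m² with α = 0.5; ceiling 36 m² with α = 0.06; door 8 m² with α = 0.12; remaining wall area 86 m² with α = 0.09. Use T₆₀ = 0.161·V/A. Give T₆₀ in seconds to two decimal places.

Total absorption A = 36·0.5 + 36·0.06 + 8·0.12 + 86·0.09 = 28.86 m² sabins.
T₆₀ = 0.161 × 139 / 28.86 = 0.775 s.

0.78 s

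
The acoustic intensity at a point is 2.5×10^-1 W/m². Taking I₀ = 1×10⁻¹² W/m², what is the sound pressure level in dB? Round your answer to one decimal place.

I/I₀ = 2.5×10^-1/10⁻¹² = 2.5×10^11, and L = 10·log₁₀(I/I₀).
L = 10·(0.3979 + 11) = 113.98 dB.

114.0 dB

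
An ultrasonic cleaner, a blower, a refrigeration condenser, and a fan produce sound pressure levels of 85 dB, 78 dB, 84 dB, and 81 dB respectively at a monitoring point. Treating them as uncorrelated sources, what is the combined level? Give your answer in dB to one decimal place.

88.8 dB

Incoherent sources combine by intensity addition: L_total = 10·log₁₀(Σ 10^(L_i/10)).
Σ 10^(L/10) = 10^(85/10) + 10^(78/10) + 10^(84/10) + 10^(81/10) = 7.564e+08.
L_total = 10·log₁₀(7.564e+08) = 88.79 dB.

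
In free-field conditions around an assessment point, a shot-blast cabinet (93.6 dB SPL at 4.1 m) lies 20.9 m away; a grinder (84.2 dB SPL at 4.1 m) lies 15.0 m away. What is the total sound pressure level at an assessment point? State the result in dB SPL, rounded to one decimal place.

80.3 dB SPL

Propagate each source to the receiver with L = L_ref − 20·log₁₀(r/r_ref), then add intensities.
shot-blast cabinet: 93.6 − 20·log₁₀(20.9/4.1) = 93.6 − 14.15 = 79.45 dB SPL.
grinder: 84.2 − 20·log₁₀(15.0/4.1) = 84.2 − 11.27 = 72.93 dB SPL.
Σ 10^(L/10) = 1.078e+08 → L_total = 10·log₁₀(1.078e+08) = 80.33 dB SPL.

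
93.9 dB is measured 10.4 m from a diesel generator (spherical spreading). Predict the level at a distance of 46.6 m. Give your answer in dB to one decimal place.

For a point source, L₂ = L₁ − 20·log₁₀(r₂/r₁).
L₂ = 93.9 − 20·log₁₀(46.6/10.4) = 93.9 − 13.027 = 80.87 dB.

80.9 dB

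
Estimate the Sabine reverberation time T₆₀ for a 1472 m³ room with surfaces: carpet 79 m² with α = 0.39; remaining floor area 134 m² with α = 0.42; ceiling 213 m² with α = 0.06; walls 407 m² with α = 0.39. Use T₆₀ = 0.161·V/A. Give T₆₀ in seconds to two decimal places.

0.92 s

Total absorption A = 79·0.39 + 134·0.42 + 213·0.06 + 407·0.39 = 258.60 m² sabins.
T₆₀ = 0.161·V/A = 0.161·1472/258.60 = 0.916 s.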